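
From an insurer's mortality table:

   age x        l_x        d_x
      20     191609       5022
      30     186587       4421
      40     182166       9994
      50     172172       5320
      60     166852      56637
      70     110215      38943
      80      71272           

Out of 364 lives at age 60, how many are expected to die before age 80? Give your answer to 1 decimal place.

The relevant probability is 1 − 71272/166852 = 0.572843.
Expected number = 364 × 0.572843 = 208.5.

208.5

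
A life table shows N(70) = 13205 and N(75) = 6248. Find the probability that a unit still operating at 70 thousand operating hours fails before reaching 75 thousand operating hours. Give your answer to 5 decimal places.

0.52685

P(fail before 75 | operational at 70) = 1 − N(75)/N(70) = 1 − 6248/13205 = (6957)/13205 = 0.526846.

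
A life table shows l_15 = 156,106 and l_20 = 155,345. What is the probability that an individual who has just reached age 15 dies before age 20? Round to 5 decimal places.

0.00487

P(die before 20 | alive at 15) = 1 − l_20/l_15 = 1 − 155,345/156,106 = (761)/156,106 = 0.004875.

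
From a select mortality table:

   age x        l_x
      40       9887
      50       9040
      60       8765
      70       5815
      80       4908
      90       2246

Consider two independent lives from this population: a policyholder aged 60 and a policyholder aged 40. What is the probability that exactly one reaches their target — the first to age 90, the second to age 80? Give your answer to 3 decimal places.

0.498

p₁ = l_90/l_60 = 2246/8765 = 0.256246; p₂ = l_80/l_40 = 4908/9887 = 0.496409.
P(exactly one) = p₁(1−p₂) + (1−p₁)p₂ = 0.129043 + 0.369206 = 0.498249.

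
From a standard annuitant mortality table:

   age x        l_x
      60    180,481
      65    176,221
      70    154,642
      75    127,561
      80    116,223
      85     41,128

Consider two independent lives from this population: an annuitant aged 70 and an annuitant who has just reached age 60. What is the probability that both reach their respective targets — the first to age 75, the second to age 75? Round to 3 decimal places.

0.583

p₁ = l_75/l_70 = 127,561/154,642 = 0.824879; p₂ = l_75/l_60 = 127,561/180,481 = 0.706784.
P(both) = p₁ × p₂ = 0.824879 × 0.706784 = 0.583011.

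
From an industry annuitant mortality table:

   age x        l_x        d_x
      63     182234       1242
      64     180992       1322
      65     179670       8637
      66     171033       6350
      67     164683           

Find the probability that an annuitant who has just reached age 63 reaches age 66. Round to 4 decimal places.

0.9385

We want 3p63 = l_66/l_63.
The conditional survival probability is l_66/l_63 = 171033/182234 = 0.938535.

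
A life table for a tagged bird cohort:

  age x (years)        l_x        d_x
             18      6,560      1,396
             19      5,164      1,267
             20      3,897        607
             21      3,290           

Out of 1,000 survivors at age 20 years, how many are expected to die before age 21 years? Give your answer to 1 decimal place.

155.8

The relevant probability is 1 − 3,290/3,897 = 0.155761.
Expected number = 1,000 × 0.155761 = 155.8.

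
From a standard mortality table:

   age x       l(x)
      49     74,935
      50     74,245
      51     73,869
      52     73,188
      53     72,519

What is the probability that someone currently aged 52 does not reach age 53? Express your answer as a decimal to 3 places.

P(die before 53 | alive at 52) = 1 − l(53)/l(52) = 1 − 72,519/73,188 = (669)/73,188 = 0.009141.

0.009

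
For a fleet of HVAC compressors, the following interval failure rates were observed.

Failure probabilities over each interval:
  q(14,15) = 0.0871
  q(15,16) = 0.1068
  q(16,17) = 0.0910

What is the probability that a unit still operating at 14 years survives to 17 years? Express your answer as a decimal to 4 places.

Survival from 14 to 17 is the product of surviving each interval: (1 − 0.0871) × (1 − 0.1068) × (1 − 0.0910).
= 0.9129 × 0.8932 × 0.9090 = 0.741201.

0.7412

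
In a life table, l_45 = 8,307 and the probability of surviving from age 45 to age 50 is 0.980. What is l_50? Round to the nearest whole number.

l_50 = l_45 × p = 8,307 × 0.980 = 8141.

8141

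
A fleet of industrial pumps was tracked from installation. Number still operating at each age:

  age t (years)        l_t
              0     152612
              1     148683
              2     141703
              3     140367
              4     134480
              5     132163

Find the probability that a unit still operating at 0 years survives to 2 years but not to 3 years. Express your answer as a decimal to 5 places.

0.00875

This is the probability of reaching 2 but not 3, conditional on being operational at 0: (l_2 − l_3) / l_0.
= (141703 − 140367) / 152612 = 1336 / 152612 = 0.008754.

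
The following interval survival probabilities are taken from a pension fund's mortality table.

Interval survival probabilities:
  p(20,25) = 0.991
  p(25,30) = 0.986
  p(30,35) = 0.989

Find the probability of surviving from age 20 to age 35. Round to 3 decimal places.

P(survive 20→35) = 0.991 × 0.986 × 0.989.
= 0.966378.

0.966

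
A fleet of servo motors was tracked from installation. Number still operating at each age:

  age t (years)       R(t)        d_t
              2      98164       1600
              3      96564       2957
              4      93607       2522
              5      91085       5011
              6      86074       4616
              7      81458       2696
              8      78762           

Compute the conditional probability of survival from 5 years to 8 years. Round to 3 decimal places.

0.865

The conditional survival probability is R(8)/R(5) = 78762/91085 = 0.864709.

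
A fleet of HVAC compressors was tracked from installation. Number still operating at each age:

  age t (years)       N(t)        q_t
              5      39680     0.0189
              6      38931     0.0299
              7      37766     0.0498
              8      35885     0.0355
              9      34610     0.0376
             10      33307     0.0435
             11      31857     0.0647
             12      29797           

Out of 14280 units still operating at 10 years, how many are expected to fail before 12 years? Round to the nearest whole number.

The relevant probability is 1 − 29797/33307 = 0.105383.
Expected number = 14280 × 0.105383 = 1505.

1505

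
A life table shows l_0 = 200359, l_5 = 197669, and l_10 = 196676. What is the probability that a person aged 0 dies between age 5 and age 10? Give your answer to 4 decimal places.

We want 5|5q0 = (l_5 − l_10)/l_0.
This is the probability of reaching 5 but not 10, conditional on being alive at 0: (l_5 − l_10) / l_0.
= (197669 − 196676) / 200359 = 993 / 200359 = 0.004956.

0.0050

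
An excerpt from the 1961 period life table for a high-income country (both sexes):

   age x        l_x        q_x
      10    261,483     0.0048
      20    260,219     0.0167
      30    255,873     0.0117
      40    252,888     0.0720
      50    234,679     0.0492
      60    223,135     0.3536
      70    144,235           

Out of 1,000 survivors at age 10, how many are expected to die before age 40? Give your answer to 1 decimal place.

32.9

The relevant probability is 1 − 252,888/261,483 = 0.032870.
Expected number = 1,000 × 0.032870 = 32.9.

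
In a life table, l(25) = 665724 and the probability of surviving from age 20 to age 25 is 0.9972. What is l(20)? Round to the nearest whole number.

l(20) = l(25) / p = 665724 / 0.9972 = 667593.

667593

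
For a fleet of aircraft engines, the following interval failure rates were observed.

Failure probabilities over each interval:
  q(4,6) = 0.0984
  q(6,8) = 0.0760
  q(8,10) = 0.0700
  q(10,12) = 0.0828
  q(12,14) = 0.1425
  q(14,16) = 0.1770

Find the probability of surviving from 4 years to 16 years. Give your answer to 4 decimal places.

0.5015

Survival from 4 to 16 is the product of surviving each interval: (1 − 0.0984) × (1 − 0.0760) × (1 − 0.0700) × (1 − 0.0828) × (1 − 0.1425) × (1 − 0.1770).
= 0.9016 × 0.9240 × 0.9300 × 0.9172 × 0.8575 × 0.8230 = 0.501495.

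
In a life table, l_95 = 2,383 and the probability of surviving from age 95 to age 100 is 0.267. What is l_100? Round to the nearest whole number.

l_100 = l_95 × p = 2,383 × 0.267 = 636.

636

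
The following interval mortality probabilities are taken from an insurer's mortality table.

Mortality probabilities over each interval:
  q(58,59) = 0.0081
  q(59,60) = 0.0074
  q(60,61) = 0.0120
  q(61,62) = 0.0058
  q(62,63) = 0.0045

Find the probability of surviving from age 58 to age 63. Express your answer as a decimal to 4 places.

Chaining the interval survival probabilities: (1 − 0.0081) × (1 − 0.0074) × (1 − 0.0120) × (1 − 0.0058) × (1 − 0.0045).
= 0.9919 × 0.9926 × 0.9880 × 0.9942 × 0.9955 = 0.962751.

0.9628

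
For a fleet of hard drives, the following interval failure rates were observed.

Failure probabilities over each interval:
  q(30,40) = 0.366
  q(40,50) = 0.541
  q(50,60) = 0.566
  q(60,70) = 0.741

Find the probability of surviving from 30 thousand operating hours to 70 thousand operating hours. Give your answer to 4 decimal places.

0.0327

P(survive 30→70) = (1 − 0.366) × (1 − 0.541) × (1 − 0.566) × (1 − 0.741).
= 0.634 × 0.459 × 0.434 × 0.259 = 0.032711.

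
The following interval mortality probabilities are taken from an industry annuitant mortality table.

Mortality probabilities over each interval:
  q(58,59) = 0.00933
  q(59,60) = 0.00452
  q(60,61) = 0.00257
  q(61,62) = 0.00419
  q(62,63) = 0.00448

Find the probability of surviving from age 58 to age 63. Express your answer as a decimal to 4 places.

Survival from 58 to 63 is the product of surviving each interval: (1 − 0.00933) × (1 − 0.00452) × (1 − 0.00257) × (1 − 0.00419) × (1 − 0.00448).
= 0.99067 × 0.99548 × 0.99743 × 0.99581 × 0.99552 = 0.975148.

0.9751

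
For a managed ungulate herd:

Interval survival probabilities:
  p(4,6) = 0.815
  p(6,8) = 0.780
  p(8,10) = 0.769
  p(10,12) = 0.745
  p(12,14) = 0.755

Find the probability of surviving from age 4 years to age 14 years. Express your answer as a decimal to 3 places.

Chaining the interval survival probabilities: 0.815 × 0.780 × 0.769 × 0.745 × 0.755.
= 0.274968.

0.275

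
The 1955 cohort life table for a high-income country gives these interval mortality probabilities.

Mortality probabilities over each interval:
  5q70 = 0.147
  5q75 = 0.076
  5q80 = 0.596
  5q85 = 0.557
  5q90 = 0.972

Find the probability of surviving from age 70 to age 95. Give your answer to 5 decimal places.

Survival from 70 to 95 is the product of surviving each interval: (1 − 0.147) × (1 − 0.076) × (1 − 0.596) × (1 − 0.557) × (1 − 0.972).
= 0.853 × 0.924 × 0.404 × 0.443 × 0.028 = 0.003950.

0.00395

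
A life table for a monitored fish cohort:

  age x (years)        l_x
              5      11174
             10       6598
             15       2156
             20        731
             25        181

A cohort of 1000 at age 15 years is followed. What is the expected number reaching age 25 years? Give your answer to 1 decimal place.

The relevant probability is 181/2156 = 0.083952.
Expected number = 1000 × 0.083952 = 84.0.

84.0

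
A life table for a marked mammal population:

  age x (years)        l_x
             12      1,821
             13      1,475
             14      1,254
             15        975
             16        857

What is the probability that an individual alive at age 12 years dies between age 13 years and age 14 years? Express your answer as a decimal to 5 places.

This is the probability of reaching 13 but not 14, conditional on being alive at 12: (l_13 − l_14) / l_12.
= (1,475 − 1,254) / 1,821 = 221 / 1,821 = 0.121362.

0.12136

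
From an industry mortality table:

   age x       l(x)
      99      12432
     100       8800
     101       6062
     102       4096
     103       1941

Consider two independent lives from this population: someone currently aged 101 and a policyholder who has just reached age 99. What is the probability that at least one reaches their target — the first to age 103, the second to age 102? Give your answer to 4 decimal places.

p₁ = l(103)/l(101) = 1941/6062 = 0.320191; p₂ = l(102)/l(99) = 4096/12432 = 0.329472.
P(at least one) = 1 − (1−p₁)(1−p₂) = 1 − 0.679809 × 0.670528 = 0.544169.

0.5442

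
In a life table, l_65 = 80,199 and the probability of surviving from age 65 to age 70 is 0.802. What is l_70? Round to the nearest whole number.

l_70 = l_65 × p = 80,199 × 0.802 = 64320.

64320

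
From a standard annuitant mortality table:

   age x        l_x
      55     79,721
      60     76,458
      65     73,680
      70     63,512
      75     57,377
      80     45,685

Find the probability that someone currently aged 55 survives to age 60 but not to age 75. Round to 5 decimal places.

0.23935

This is the probability of reaching 60 but not 75, conditional on being alive at 55: (l_60 − l_75) / l_55.
= (76,458 − 57,377) / 79,721 = 19,081 / 79,721 = 0.239347.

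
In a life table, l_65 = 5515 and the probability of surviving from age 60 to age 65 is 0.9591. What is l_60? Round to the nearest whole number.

l_60 = l_65 / p = 5515 / 0.9591 = 5750.

5750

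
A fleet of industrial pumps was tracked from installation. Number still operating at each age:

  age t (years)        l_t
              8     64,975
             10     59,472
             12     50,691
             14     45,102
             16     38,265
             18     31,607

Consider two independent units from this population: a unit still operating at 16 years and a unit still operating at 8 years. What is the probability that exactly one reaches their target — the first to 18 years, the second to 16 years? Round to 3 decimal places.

0.442

p₁ = l_18/l_16 = 31,607/38,265 = 0.826003; p₂ = l_16/l_8 = 38,265/64,975 = 0.588919.
P(exactly one) = p₁(1−p₂) + (1−p₁)p₂ = 0.339554 + 0.102470 = 0.442024.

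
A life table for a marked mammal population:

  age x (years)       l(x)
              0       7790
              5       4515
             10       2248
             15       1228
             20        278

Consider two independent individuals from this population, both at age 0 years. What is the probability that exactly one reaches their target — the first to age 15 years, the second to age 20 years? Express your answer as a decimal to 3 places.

0.182

p₁ = l(15)/l(0) = 1228/7790 = 0.157638; p₂ = l(20)/l(0) = 278/7790 = 0.035687.
P(exactly one) = p₁(1−p₂) + (1−p₁)p₂ = 0.152012 + 0.030061 = 0.182074.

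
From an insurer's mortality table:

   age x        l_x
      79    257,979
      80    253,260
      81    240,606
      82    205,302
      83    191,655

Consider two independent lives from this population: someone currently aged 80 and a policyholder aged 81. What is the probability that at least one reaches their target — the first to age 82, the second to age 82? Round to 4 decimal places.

p₁ = l_82/l_80 = 205,302/253,260 = 0.810637; p₂ = l_82/l_81 = 205,302/240,606 = 0.853270.
P(at least one) = 1 − (1−p₁)(1−p₂) = 1 − 0.189363 × 0.146730 = 0.972215.

0.9722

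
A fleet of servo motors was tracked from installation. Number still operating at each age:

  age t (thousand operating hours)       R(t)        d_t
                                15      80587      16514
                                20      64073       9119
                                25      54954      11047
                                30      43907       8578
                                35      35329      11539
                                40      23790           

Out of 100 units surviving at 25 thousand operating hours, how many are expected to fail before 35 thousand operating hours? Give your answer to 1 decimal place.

The relevant probability is 1 − 35329/54954 = 0.357117.
Expected number = 100 × 0.357117 = 35.7.

35.7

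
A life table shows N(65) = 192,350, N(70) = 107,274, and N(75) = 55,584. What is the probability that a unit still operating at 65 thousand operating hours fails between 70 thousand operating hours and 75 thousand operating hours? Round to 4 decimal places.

This is the probability of reaching 70 but not 75, conditional on being operational at 65: (N(70) − N(75)) / N(65).
= (107,274 − 55,584) / 192,350 = 51,690 / 192,350 = 0.268729.

0.2687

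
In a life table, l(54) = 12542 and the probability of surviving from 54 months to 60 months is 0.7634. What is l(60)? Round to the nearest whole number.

9575

l(60) = l(54) × p = 12542 × 0.7634 = 9575.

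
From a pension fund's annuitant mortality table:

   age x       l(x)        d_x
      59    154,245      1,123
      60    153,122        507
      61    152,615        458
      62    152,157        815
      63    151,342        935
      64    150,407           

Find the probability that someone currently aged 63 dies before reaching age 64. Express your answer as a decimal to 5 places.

0.00618

P(die before 64 | alive at 63) = 1 − l(64)/l(63) = 1 − 150,407/151,342 = (935)/151,342 = 0.006178.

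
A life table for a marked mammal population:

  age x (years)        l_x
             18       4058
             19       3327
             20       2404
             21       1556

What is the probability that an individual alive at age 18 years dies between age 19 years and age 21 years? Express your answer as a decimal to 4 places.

This is the probability of reaching 19 but not 21, conditional on being alive at 18: (l_19 − l_21) / l_18.
= (3327 − 1556) / 4058 = 1771 / 4058 = 0.436422.

0.4364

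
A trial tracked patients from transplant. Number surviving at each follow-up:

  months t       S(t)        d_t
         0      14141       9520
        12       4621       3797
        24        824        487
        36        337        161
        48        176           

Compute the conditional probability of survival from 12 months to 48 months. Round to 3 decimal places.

0.038

The conditional survival probability is S(48)/S(12) = 176/4621 = 0.038087.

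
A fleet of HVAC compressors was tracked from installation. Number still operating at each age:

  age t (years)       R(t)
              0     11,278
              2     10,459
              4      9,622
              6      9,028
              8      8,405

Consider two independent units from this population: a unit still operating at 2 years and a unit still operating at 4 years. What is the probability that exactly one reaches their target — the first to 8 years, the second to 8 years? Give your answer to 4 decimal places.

0.2732

p₁ = R(8)/R(2) = 8,405/10,459 = 0.803614; p₂ = R(8)/R(4) = 8,405/9,622 = 0.873519.
P(exactly one) = p₁(1−p₂) + (1−p₁)p₂ = 0.101642 + 0.171547 = 0.273189.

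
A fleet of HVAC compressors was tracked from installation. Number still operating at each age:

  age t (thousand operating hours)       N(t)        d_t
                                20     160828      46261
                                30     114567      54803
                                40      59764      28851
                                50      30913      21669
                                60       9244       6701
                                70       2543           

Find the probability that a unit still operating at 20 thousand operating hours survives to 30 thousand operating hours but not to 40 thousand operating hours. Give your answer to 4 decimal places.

0.3408

This is the probability of reaching 30 but not 40, conditional on being operational at 20: (N(30) − N(40)) / N(20).
= (114567 − 59764) / 160828 = 54803 / 160828 = 0.340755.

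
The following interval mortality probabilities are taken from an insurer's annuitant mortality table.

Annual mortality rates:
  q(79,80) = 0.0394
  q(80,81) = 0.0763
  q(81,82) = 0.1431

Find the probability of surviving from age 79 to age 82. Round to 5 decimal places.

0.76033

Chaining the interval survival probabilities: (1 − 0.0394) × (1 − 0.0763) × (1 − 0.1431).
= 0.9606 × 0.9237 × 0.8569 = 0.760333.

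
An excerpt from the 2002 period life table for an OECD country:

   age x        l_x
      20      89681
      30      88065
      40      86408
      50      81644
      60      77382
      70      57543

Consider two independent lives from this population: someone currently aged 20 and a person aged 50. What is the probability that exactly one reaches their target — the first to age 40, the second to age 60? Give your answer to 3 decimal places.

p₁ = l_40/l_20 = 86408/89681 = 0.963504; p₂ = l_60/l_50 = 77382/81644 = 0.947798.
P(exactly one) = p₁(1−p₂) + (1−p₁)p₂ = 0.050297 + 0.034591 = 0.084888.

0.085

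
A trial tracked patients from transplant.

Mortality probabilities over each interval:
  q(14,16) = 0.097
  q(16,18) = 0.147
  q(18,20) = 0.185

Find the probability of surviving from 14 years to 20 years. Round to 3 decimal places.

0.628

Survival from 14 to 20 is the product of surviving each interval: (1 − 0.097) × (1 − 0.147) × (1 − 0.185).
= 0.903 × 0.853 × 0.815 = 0.627761.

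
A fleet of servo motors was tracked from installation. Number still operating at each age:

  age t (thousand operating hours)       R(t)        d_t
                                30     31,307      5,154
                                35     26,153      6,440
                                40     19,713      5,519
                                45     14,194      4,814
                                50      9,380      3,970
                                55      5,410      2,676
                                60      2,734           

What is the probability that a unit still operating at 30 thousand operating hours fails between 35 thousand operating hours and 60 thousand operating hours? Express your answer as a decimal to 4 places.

0.7480

This is the probability of reaching 35 but not 60, conditional on being operational at 30: (R(35) − R(60)) / R(30).
= (26,153 − 2,734) / 31,307 = 23,419 / 31,307 = 0.748044.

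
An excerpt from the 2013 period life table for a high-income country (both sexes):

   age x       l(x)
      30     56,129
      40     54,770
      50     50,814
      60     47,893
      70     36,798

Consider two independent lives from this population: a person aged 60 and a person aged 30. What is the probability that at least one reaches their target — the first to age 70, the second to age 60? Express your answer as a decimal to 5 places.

p₁ = l(70)/l(60) = 36,798/47,893 = 0.768338; p₂ = l(60)/l(30) = 47,893/56,129 = 0.853267.
P(at least one) = 1 − (1−p₁)(1−p₂) = 1 − 0.231662 × 0.146733 = 0.966008.

0.96601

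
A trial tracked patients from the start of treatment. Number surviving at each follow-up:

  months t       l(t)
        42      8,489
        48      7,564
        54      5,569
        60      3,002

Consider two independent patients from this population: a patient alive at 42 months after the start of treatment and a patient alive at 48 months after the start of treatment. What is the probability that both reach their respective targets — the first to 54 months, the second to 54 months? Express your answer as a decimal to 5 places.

p₁ = l(54)/l(42) = 5,569/8,489 = 0.656025; p₂ = l(54)/l(48) = 5,569/7,564 = 0.736251.
P(both) = p₁ × p₂ = 0.656025 × 0.736251 = 0.482999.

0.48300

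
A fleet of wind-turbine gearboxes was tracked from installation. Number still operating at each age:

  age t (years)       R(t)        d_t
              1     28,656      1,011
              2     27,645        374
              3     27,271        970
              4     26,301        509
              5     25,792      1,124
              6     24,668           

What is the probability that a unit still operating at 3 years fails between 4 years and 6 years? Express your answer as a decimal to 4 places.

This is the probability of reaching 4 but not 6, conditional on being operational at 3: (R(4) − R(6)) / R(3).
= (26,301 − 24,668) / 27,271 = 1,633 / 27,271 = 0.059880.

0.0599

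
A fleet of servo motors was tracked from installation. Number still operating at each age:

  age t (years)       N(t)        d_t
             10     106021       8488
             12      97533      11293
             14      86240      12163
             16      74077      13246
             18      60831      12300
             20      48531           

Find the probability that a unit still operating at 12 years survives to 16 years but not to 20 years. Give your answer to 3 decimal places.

This is the probability of reaching 16 but not 20, conditional on being operational at 12: (N(16) − N(20)) / N(12).
= (74077 − 48531) / 97533 = 25546 / 97533 = 0.261922.

0.262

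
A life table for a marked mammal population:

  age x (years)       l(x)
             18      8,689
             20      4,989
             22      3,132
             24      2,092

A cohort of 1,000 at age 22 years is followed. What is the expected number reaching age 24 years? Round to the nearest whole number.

The relevant probability is 2,092/3,132 = 0.667944.
Expected number = 1,000 × 0.667944 = 668.

668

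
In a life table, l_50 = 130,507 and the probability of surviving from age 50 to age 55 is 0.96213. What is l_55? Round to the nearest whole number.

l_55 = l_50 × p = 130,507 × 0.96213 = 125565.

125565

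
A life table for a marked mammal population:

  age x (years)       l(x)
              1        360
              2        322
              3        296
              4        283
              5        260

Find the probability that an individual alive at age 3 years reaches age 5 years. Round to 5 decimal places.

The conditional survival probability is l(5)/l(3) = 260/296 = 0.878378.

0.87838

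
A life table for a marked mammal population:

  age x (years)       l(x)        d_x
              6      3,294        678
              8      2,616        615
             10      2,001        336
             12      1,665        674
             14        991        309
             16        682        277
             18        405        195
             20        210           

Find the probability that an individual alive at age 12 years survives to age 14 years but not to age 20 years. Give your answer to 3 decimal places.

0.469

This is the probability of reaching 14 but not 20, conditional on being alive at 12: (l(14) − l(20)) / l(12).
= (991 − 210) / 1,665 = 781 / 1,665 = 0.469069.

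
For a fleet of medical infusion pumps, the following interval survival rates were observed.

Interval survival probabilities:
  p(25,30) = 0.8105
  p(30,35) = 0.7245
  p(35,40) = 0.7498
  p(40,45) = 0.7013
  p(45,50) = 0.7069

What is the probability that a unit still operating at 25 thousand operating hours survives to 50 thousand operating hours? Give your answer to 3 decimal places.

P(survive 25→50) = 0.8105 × 0.7245 × 0.7498 × 0.7013 × 0.7069.
= 0.218272.

0.218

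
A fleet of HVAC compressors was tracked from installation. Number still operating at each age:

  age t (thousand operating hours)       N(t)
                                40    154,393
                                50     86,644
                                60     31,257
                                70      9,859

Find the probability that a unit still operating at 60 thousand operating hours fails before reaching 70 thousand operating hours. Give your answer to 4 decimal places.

0.6846

P(fail before 70 | operational at 60) = 1 − N(70)/N(60) = 1 − 9,859/31,257 = (21,398)/31,257 = 0.684583.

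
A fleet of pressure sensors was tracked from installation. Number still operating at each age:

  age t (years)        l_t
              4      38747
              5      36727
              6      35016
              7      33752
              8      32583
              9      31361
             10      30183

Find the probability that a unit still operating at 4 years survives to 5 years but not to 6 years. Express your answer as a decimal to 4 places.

This is the probability of reaching 5 but not 6, conditional on being operational at 4: (l_5 − l_6) / l_4.
= (36727 − 35016) / 38747 = 1711 / 38747 = 0.044158.

0.0442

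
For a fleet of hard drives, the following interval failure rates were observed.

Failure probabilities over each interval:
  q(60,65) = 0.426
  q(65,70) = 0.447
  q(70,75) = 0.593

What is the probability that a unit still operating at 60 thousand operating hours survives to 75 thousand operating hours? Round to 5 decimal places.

0.12919

Survival from 60 to 75 is the product of surviving each interval: (1 − 0.426) × (1 − 0.447) × (1 − 0.593).
= 0.574 × 0.553 × 0.407 = 0.129191.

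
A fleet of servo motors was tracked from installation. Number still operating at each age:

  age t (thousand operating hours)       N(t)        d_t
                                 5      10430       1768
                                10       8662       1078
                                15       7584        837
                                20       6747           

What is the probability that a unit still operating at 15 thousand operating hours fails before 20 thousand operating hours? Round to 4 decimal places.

P(fail before 20 | operational at 15) = 1 − N(20)/N(15) = 1 − 6747/7584 = (837)/7584 = 0.110364.

0.1104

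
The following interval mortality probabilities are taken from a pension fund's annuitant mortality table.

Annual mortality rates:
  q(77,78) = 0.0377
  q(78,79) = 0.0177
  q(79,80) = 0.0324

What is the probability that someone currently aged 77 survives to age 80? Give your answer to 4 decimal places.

0.9146

P(survive 77→80) = (1 − 0.0377) × (1 − 0.0177) × (1 − 0.0324).
= 0.9623 × 0.9823 × 0.9676 = 0.914641.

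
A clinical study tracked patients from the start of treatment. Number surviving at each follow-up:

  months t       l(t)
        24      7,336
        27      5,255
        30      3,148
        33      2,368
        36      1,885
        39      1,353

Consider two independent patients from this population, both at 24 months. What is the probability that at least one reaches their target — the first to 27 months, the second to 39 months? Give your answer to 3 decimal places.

0.769

p₁ = l(27)/l(24) = 5,255/7,336 = 0.716330; p₂ = l(39)/l(24) = 1,353/7,336 = 0.184433.
P(at least one) = 1 − (1−p₁)(1−p₂) = 1 − 0.283670 × 0.815567 = 0.768648.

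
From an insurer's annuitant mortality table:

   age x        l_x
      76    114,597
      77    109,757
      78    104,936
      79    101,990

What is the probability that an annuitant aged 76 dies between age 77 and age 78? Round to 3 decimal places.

0.042

We want 1|1q76 = (l_77 − l_78)/l_76.
This is the probability of reaching 77 but not 78, conditional on being alive at 76: (l_77 − l_78) / l_76.
= (109,757 − 104,936) / 114,597 = 4,821 / 114,597 = 0.042069.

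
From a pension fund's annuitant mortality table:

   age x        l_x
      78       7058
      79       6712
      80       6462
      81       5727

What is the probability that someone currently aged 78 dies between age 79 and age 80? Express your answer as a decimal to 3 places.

0.035

We want 1|1q78 = (l_79 − l_80)/l_78.
This is the probability of reaching 79 but not 80, conditional on being alive at 78: (l_79 − l_80) / l_78.
= (6712 − 6462) / 7058 = 250 / 7058 = 0.035421.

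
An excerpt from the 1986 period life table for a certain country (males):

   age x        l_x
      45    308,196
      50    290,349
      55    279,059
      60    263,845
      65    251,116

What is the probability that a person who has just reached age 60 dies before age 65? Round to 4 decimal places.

0.0482

P(die before 65 | alive at 60) = 1 − l_65/l_60 = 1 − 251,116/263,845 = (12,729)/263,845 = 0.048244.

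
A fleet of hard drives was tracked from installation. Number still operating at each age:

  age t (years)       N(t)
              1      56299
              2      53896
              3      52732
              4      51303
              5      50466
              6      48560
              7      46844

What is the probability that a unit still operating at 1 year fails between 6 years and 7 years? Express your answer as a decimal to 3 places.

0.030

This is the probability of reaching 6 but not 7, conditional on being operational at 1: (N(6) − N(7)) / N(1).
= (48560 − 46844) / 56299 = 1716 / 56299 = 0.030480.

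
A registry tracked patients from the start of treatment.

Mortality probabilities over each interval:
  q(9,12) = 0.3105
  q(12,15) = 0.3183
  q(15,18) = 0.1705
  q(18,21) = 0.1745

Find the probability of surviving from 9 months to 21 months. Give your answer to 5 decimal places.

0.32186

P(survive 9→21) = (1 − 0.3105) × (1 − 0.3183) × (1 − 0.1705) × (1 − 0.1745).
= 0.6895 × 0.6817 × 0.8295 × 0.8255 = 0.321856.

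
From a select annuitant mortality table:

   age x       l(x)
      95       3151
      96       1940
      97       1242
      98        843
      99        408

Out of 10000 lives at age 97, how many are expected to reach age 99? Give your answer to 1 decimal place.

The relevant probability is 408/1242 = 0.328502.
Expected number = 10000 × 0.328502 = 3285.0.

3285.0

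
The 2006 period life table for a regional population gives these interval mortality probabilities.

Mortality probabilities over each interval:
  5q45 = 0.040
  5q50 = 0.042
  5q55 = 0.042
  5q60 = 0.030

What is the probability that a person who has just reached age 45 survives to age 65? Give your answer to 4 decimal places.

0.8546

The overall survival probability is (1 − 0.040) × (1 − 0.042) × (1 − 0.042) × (1 − 0.030).
= 0.960 × 0.958 × 0.958 × 0.970 = 0.854622.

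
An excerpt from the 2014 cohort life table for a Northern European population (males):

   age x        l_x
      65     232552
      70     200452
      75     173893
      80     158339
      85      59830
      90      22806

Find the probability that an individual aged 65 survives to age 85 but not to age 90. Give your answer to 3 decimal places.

This is the probability of reaching 85 but not 90, conditional on being alive at 65: (l_85 − l_90) / l_65.
= (59830 − 22806) / 232552 = 37024 / 232552 = 0.159207.

0.159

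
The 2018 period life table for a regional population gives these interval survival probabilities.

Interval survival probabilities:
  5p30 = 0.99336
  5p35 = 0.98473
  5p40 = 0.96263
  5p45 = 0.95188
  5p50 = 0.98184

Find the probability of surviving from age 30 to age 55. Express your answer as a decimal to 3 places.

The overall survival probability is 0.99336 × 0.98473 × 0.96263 × 0.95188 × 0.98184.
= 0.880048.

0.880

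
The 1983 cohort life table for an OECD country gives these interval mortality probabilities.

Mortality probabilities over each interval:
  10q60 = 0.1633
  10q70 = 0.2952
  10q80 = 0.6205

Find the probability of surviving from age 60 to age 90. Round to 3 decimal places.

Chaining the interval survival probabilities: (1 − 0.1633) × (1 − 0.2952) × (1 − 0.6205).
= 0.8367 × 0.7048 × 0.3795 = 0.223793.

0.224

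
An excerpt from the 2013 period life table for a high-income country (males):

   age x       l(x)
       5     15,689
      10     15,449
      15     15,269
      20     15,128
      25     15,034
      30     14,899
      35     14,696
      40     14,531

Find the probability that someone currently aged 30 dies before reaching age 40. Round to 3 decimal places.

P(die before 40 | alive at 30) = 1 − l(40)/l(30) = 1 − 14,531/14,899 = (368)/14,899 = 0.024700.

0.025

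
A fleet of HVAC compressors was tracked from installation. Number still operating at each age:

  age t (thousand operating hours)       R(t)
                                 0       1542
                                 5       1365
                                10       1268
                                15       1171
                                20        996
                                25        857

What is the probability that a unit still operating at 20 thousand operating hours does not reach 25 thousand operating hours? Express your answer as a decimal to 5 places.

0.13956

P(fail before 25 | operational at 20) = 1 − R(25)/R(20) = 1 − 857/996 = (139)/996 = 0.139558.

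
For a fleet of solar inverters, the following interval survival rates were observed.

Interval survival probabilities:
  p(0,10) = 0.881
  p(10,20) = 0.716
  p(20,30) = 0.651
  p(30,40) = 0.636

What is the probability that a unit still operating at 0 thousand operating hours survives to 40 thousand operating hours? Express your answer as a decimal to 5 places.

The overall survival probability is 0.881 × 0.716 × 0.651 × 0.636.
= 0.261172.

0.26117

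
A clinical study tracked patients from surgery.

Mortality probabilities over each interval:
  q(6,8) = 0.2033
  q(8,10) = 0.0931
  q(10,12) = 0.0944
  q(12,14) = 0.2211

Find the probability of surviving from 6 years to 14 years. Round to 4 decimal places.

The overall survival probability is (1 − 0.2033) × (1 − 0.0931) × (1 − 0.0944) × (1 − 0.2211).
= 0.7967 × 0.9069 × 0.9056 × 0.7789 = 0.509650.

0.5097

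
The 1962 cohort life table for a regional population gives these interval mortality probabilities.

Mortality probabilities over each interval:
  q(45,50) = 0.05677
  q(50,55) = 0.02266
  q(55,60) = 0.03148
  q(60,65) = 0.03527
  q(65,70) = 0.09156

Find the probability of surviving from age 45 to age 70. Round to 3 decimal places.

Survival from 45 to 70 is the product of surviving each interval: (1 − 0.05677) × (1 − 0.02266) × (1 − 0.03148) × (1 − 0.03527) × (1 − 0.09156).
= 0.94323 × 0.97734 × 0.96852 × 0.96473 × 0.90844 = 0.782481.

0.782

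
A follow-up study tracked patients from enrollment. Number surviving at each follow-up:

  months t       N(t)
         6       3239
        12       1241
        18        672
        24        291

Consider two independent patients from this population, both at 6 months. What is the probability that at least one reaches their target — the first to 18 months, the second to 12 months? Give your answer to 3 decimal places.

0.511

p₁ = N(18)/N(6) = 672/3239 = 0.207471; p₂ = N(12)/N(6) = 1241/3239 = 0.383143.
P(at least one) = 1 − (1−p₁)(1−p₂) = 1 − 0.792529 × 0.616857 = 0.511123.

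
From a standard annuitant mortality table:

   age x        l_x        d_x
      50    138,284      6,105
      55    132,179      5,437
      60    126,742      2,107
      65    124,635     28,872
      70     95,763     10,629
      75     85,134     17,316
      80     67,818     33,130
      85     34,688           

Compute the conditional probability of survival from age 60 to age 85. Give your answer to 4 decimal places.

The conditional survival probability is l_85/l_60 = 34,688/126,742 = 0.273690.

0.2737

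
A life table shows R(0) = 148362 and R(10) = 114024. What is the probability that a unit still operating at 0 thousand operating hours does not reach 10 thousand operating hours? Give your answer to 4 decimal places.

P(fail before 10 | operational at 0) = 1 − R(10)/R(0) = 1 − 114024/148362 = (34338)/148362 = 0.231447.

0.2314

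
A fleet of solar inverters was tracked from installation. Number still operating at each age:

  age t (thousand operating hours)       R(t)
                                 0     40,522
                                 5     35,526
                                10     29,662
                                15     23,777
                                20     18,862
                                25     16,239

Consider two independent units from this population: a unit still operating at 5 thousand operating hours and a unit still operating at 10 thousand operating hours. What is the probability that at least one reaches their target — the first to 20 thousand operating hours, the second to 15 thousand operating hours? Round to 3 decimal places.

0.907

p₁ = R(20)/R(5) = 18,862/35,526 = 0.530935; p₂ = R(15)/R(10) = 23,777/29,662 = 0.801598.
P(at least one) = 1 − (1−p₁)(1−p₂) = 1 − 0.469065 × 0.198402 = 0.906937.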